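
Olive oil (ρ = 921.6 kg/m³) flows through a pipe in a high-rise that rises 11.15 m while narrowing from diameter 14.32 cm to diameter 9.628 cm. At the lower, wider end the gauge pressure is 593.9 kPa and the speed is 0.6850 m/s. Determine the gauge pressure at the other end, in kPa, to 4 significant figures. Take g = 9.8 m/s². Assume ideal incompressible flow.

P₂ = 492.4 kPa

Mass conservation (A₁v₁ = A₂v₂) gives v₂ = 0.6850 × 161.1/72.81 = 1.515 m/s.
Applying Bernoulli between the two ends and solving for P₂: P₂ = P₁ + ½ρ(v₁² − v₂²) − ρgΔh.
P₂ = 593900 + ½·921.6·(0.6850² − 1.515²) − 921.6·9.8·(+11.15) = 593900 + (-841.9) − (100700) = 492400 Pa.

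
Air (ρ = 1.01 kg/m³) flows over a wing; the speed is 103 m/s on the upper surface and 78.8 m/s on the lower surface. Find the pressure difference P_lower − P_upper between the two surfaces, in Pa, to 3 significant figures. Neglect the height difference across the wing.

Bernoulli (same height): P_lower − P_upper = ½ρ(v_upper² − v_lower²).
ΔP = ½·1.01·(103² − 78.8²) = 2220 Pa.

ΔP ≈ 2220 Pa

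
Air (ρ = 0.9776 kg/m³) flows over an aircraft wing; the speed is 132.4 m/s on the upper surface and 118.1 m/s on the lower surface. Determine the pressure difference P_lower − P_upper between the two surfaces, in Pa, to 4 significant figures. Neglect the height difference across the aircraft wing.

ΔP ≈ 1751 Pa

The pressure is lower where the speed is higher: ΔP = ½ρ(v_up² − v_low²).
ΔP = ½·0.9776·(132.4² − 118.1²) = 1751 Pa.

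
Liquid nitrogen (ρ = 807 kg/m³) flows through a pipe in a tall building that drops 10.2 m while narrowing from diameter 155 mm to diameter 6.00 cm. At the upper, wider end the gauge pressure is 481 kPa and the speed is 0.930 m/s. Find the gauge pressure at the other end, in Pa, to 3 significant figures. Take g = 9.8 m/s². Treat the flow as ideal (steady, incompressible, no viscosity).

P₂ ≈ 546000 Pa

Mass conservation (A₁v₁ = A₂v₂) gives v₂ = 0.930 × 189/28.3 = 6.21 m/s.
Energy conservation along the streamline gives P₂ = P₁ − ½ρ(v₂² − v₁²) − ρg(h₂ − h₁).
P₂ = 481000 + ½·807·(0.930² − 6.21²) − 807·9.8·(−10.2) = 481000 + (-15200) − (-80700) = 546000 Pa.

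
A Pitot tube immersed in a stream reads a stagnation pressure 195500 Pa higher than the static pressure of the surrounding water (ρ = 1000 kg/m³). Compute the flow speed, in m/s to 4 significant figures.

Bernoulli between the free stream and the stagnation point: ½ρv² = P_stag − P_static.
v = √(2ΔP/ρ) = √(2·195500/1000) = 19.77 m/s.

19.77 m/s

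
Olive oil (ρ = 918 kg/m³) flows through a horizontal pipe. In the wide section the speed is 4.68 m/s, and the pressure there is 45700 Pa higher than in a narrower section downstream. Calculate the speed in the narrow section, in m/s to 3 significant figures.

Along the level pipe P + ½ρv² is conserved, hence v₂² = v₁² + 2(P₁ − P₂)/ρ.
v₂ = √(4.68² + 2·45700/918) = √(21.9 + 99.6) = 11.0 m/s.

v₂ ≈ 11.0 m/s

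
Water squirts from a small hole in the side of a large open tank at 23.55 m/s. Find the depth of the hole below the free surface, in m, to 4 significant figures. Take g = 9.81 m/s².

Torricelli: v = √(2gh), so h = v²/(2g).
h = 23.55²/(2·9.81) = 554.6/19.62 = 28.27 m.

h = 28.27 m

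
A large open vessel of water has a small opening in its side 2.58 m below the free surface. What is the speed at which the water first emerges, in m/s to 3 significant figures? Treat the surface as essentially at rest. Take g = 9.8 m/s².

Bernoulli from surface to hole (P equal, v_surface ≈ 0): v = √(2gh) = √(2×9.8×2.58) = 7.11 m/s.

v = 7.11 m/s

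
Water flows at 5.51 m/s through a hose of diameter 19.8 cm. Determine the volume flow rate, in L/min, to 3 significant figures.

Q = A·v = 0.0308 m² × 5.51 m/s = 0.170 m³/s.
Converting: 0.170 m³/s × 60000 = 10200 L/min.

Q ≈ 10200 L/min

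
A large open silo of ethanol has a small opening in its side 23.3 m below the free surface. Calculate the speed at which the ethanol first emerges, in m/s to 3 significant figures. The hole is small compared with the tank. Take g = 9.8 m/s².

21.4 m/s

With the surface at rest and both surface and jet at atmospheric pressure, Bernoulli gives ρg h = ½ρv², so v = √(2gh) = √(2·9.8·23.3) = 21.4 m/s.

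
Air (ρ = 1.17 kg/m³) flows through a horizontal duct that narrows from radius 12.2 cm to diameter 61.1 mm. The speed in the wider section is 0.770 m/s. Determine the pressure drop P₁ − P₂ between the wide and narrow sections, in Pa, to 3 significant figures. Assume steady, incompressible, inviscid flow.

By continuity, v₂ = v₁·A₁/A₂ = 0.770·(468/29.3) = 12.3 m/s.
The pipe is horizontal, so Bernoulli reduces to P₁ + ½ρv₁² = P₂ + ½ρv₂².
P₁ − P₂ = ½·1.17·(12.3² − 0.770²) = ½·1.17·150 = 87.9 Pa.

ΔP ≈ 87.9 Pa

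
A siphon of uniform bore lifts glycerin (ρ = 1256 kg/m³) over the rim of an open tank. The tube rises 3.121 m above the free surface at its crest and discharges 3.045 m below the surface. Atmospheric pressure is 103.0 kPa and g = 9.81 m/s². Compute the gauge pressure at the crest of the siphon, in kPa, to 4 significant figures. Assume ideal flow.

P_gauge = -75.97 kPa

Bernoulli surface→outlet gives ½v² = g·h_out, so v = √(2·9.81·3.045) = 7.729 m/s.
With constant cross-section the crest speed equals v; applying Bernoulli from the surface up to the crest, P_top = P_atm − ½ρv² − ρg·h_top.
P_top = 103000 − ½·1256·7.729² − 1256·9.81·3.121 = 27030 Pa. So P_gauge = P_top − P_atm = -75970 Pa.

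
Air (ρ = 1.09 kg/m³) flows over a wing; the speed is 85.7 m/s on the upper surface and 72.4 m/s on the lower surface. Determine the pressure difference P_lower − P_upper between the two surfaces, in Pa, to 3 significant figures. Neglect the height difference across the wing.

1150 Pa

The pressure is lower where the speed is higher: ΔP = ½ρ(v_up² − v_low²).
ΔP = ½·1.09·(85.7² − 72.4²) = 1150 Pa.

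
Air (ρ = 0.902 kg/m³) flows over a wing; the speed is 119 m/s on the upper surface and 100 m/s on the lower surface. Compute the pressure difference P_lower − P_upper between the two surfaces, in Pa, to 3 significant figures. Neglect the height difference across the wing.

Bernoulli (same height): P_lower − P_upper = ½ρ(v_upper² − v_lower²).
ΔP = ½·0.902·(119² − 100²) = 1880 Pa.

ΔP ≈ 1880 Pa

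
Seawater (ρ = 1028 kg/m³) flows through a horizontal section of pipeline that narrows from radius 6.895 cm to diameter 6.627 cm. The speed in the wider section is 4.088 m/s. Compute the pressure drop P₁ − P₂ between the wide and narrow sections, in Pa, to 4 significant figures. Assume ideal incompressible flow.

ΔP ≈ 152500 Pa

The volume flow rate is constant, so v₂ = (A₁/A₂)v₁ = (149.4/34.49)·4.088 = 17.70 m/s.
The pipe is horizontal, so Bernoulli reduces to P₁ + ½ρv₁² = P₂ + ½ρv₂².
P₁ − P₂ = ½·1028·(17.70² − 4.088²) = ½·1028·296.6 = 152500 Pa.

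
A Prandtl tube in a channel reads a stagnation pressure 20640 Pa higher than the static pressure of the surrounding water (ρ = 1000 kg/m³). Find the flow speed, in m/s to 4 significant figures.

At the stagnation point the flow is brought to rest, so Bernoulli gives P_stag − P_static = ½ρv².
v = √(2ΔP/ρ) = √(2·20640/1000) = 6.425 m/s.

6.425 m/s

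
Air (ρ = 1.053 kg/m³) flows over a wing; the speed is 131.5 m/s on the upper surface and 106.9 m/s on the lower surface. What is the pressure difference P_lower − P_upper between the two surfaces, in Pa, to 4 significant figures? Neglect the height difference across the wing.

ΔP ≈ 3088 Pa

With negligible Δh, P + ½ρv² is constant, so P_low − P_up = ½ρ(v_up² − v_low²).
ΔP = ½·1.053·(131.5² − 106.9²) = 3088 Pa.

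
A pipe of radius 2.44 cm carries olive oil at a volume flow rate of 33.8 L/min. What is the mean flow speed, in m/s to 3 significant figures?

Q = 33.8 L/min = 0.000563 m³/s.
v = Q/A = 0.000563 / 0.00187 = 0.301 m/s.

v ≈ 0.301 m/s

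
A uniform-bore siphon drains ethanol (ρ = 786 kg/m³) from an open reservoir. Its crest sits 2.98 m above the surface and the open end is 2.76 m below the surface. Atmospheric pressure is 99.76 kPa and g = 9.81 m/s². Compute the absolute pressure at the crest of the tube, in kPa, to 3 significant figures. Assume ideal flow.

P_top ≈ 55.5 kPa

The outlet speed comes from Torricelli: v = √(2g·2.76) = 7.36 m/s.
The bore is uniform, so the speed at the crest is the same v. Bernoulli surface→crest: P_atm = P_top + ½ρv² + ρg·h_top.
P_top = 99760 − ½·786·7.36² − 786·9.81·2.98 = 55500 Pa.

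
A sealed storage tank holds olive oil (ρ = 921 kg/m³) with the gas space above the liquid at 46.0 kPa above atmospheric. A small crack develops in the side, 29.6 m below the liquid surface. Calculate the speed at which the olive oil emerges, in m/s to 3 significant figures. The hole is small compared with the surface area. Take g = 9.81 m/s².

Take point 1 at the surface (v₁ ≈ 0) and point 2 at the hole (at atmospheric pressure). Bernoulli: P₁ + ρg h = P_atm + ½ρv₂².
With P₁ − P_atm = 46000 Pa, v₂ = √(2gh + 2ΔP/ρ) = √(2·9.81·29.6 + 2·46000/921) = 26.1 m/s.

v ≈ 26.1 m/s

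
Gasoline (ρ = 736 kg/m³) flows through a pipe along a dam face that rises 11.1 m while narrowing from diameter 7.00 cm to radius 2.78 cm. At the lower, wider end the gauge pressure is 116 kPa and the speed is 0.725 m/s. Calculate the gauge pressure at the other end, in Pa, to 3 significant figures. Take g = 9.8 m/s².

P₂ ≈ 35600 Pa

Mass conservation (A₁v₁ = A₂v₂) gives v₂ = 0.725 × 38.5/24.3 = 1.15 m/s.
Bernoulli: P₁ + ½ρv₁² + ρg h₁ = P₂ + ½ρv₂² + ρg h₂, so P₂ = P₁ + ½ρ(v₁² − v₂²) − ρg(h₂ − h₁).
P₂ = 116000 + ½·736·(0.725² − 1.15²) − 736·9.8·(+11.1) = 116000 + (-293) − (80100) = 35600 Pa.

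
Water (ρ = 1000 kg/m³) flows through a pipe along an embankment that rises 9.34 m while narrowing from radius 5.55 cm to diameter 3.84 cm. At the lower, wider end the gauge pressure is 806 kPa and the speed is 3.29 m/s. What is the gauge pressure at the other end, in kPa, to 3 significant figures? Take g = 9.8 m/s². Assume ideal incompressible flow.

The volume flow rate is constant, so v₂ = (A₁/A₂)v₁ = (96.8/11.6)·3.29 = 27.5 m/s.
Bernoulli: P₁ + ½ρv₁² + ρg h₁ = P₂ + ½ρv₂² + ρg h₂, so P₂ = P₁ + ½ρ(v₁² − v₂²) − ρg(h₂ − h₁).
P₂ = 806000 + ½·1000·(3.29² − 27.5²) − 1000·9.8·(+9.34) = 806000 + (-372000) − (91500) = 342000 Pa.

P₂ = 342 kPa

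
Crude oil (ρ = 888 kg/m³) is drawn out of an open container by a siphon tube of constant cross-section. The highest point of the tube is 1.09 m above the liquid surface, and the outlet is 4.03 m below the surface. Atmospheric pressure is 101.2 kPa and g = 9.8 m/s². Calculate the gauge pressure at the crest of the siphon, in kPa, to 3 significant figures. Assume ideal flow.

The outlet speed comes from Torricelli: v = √(2g·4.03) = 8.89 m/s.
Continuity keeps v the same throughout the tube; from surface to crest, P_atm + 0 = P_top + ½ρv² + ρg·h_top.
P_top = 101200 − ½·888·8.89² − 888·9.8·1.09 = 56600 Pa. So P_gauge = P_top − P_atm = -44600 Pa.

P_gauge ≈ -44.6 kPa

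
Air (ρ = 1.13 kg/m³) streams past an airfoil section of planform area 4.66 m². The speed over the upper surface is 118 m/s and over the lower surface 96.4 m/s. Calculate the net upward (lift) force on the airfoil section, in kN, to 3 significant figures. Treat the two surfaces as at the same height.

F = 12.2 kN

From P + ½ρv² = const at equal height, P_low − P_up = ½ρ(v_up² − v_low²).
ΔP = ½·1.13·(118² − 96.4²) = 2620 Pa.
Lift = ΔP · A = 2620 × 4.66 = 12200 N.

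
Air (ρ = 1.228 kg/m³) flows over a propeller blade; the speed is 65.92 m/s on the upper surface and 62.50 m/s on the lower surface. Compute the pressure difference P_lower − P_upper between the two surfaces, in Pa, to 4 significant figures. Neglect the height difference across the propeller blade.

Bernoulli (same height): P_lower − P_upper = ½ρ(v_upper² − v_lower²).
ΔP = ½·1.228·(65.92² − 62.50²) = 269.7 Pa.

269.7 Pa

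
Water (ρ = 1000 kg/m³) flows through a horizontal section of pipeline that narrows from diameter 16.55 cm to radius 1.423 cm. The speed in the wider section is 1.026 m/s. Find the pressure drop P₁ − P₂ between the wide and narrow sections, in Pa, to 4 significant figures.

ΔP = 601400 Pa

By continuity, v₂ = v₁·A₁/A₂ = 1.026·(215.1/6.362) = 34.70 m/s.
The pipe is horizontal, so Bernoulli reduces to P₁ + ½ρv₁² = P₂ + ½ρv₂².
P₁ − P₂ = ½·1000·(34.70² − 1.026²) = ½·1000·1203 = 601400 Pa.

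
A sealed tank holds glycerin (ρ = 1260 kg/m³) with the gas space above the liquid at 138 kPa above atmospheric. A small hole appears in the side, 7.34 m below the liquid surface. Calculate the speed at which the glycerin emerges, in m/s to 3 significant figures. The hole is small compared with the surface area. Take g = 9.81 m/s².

Take point 1 at the surface (v₁ ≈ 0) and point 2 at the hole (at atmospheric pressure). Bernoulli: P₁ + ρg h = P_atm + ½ρv₂².
With P₁ − P_atm = 138000 Pa, v₂ = √(2gh + 2ΔP/ρ) = √(2·9.81·7.34 + 2·138000/1260) = 19.1 m/s.

v ≈ 19.1 m/s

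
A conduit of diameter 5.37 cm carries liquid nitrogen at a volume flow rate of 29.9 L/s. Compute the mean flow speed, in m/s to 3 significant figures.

v = 13.2 m/s

Q = 29.9 L/s = 0.0299 m³/s.
v = Q/A = 0.0299 / 0.00226 = 13.2 m/s.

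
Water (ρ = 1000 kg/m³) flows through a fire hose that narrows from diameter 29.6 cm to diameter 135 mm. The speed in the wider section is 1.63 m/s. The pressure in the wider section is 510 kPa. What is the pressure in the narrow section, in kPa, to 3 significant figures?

P₂ = 481 kPa

The volume flow rate is constant, so v₂ = (A₁/A₂)v₁ = (688/143)·1.63 = 7.84 m/s.
With no height change, Bernoulli's equation is P₁ + ½ρv₁² = P₂ + ½ρv₂².
P₂ = P₁ − ½ρ(v₂² − v₁²) = 510000 − ½·1000·(7.84² − 1.63²) = 510000 − 29400 = 481000 Pa.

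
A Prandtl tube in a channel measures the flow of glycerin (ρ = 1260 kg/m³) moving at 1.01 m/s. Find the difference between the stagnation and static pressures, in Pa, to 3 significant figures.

At the stagnation point the flow is brought to rest, so Bernoulli gives P_stag − P_static = ½ρv².
ΔP = ½·1260·1.01² = 643 Pa.

ΔP ≈ 643 Pa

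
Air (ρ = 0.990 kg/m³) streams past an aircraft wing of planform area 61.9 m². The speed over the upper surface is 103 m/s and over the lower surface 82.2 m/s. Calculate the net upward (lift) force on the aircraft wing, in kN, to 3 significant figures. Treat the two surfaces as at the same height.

The faster flow above has the lower pressure; Bernoulli (same height) gives ΔP = ½ρ(v_up² − v_low²).
ΔP = ½·0.990·(103² − 82.2²) = 1910 Pa.
Lift = ΔP · A = 1910 × 61.9 = 118000 N.

F ≈ 118 kN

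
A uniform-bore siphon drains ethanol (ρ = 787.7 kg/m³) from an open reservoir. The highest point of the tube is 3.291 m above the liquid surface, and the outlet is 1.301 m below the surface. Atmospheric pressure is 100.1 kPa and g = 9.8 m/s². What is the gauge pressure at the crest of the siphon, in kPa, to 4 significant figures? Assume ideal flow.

Bernoulli surface→outlet gives ½v² = g·h_out, so v = √(2·9.8·1.301) = 5.050 m/s.
With constant cross-section the crest speed equals v; applying Bernoulli from the surface up to the crest, P_top = P_atm − ½ρv² − ρg·h_top.
P_top = 100100 − ½·787.7·5.050² − 787.7·9.8·3.291 = 64650 Pa. So P_gauge = P_top − P_atm = -35450 Pa.

-35.45 kPa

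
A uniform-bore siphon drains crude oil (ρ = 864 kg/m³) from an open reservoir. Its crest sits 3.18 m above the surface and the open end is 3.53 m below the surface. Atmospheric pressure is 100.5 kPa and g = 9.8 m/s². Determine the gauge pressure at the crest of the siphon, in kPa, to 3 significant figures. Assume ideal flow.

P_gauge ≈ -56.8 kPa

The outlet speed comes from Torricelli: v = √(2g·3.53) = 8.32 m/s.
Continuity keeps v the same throughout the tube; from surface to crest, P_atm + 0 = P_top + ½ρv² + ρg·h_top.
P_top = 100500 − ½·864·8.32² − 864·9.8·3.18 = 43700 Pa. So P_gauge = P_top − P_atm = -56800 Pa.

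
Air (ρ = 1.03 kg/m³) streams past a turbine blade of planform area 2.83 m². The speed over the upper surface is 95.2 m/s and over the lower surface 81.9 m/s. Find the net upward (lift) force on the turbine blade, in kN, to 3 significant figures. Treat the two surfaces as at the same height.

With equal heights on the two surfaces, Bernoulli gives P_lower − P_upper = ½ρ(v_upper² − v_lower²).
ΔP = ½·1.03·(95.2² − 81.9²) = 1210 Pa.
Lift = ΔP · A = 1210 × 2.83 = 3430 N.

F = 3.43 kN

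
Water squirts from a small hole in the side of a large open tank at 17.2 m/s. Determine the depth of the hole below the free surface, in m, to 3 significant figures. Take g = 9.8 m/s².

Inverting v = √(2gh) gives h = v² / 2g.
h = 17.2²/(2·9.8) = 296/19.60 = 15.1 m.

h ≈ 15.1 m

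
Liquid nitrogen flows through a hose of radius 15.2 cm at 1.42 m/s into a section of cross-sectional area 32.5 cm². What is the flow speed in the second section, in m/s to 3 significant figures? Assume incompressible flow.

v₂ = 31.7 m/s

The volume flow rate is constant, so v₂ = (A₁/A₂)v₁ = (726/32.5)·1.42 = 31.7 m/s.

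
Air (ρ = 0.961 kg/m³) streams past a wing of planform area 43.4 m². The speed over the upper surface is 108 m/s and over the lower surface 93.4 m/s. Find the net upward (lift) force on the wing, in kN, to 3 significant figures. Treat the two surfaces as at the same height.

The faster flow above has the lower pressure; Bernoulli (same height) gives ΔP = ½ρ(v_up² − v_low²).
ΔP = ½·0.961·(108² − 93.4²) = 1410 Pa.
Lift = ΔP · A = 1410 × 43.4 = 61300 N.

F ≈ 61.3 kN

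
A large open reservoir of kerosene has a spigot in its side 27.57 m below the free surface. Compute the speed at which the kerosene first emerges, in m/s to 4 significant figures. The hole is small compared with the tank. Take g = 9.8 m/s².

With the surface at rest and both surface and jet at atmospheric pressure, Bernoulli gives ρg h = ½ρv², so v = √(2gh) = √(2·9.8·27.57) = 23.25 m/s.

v ≈ 23.25 m/s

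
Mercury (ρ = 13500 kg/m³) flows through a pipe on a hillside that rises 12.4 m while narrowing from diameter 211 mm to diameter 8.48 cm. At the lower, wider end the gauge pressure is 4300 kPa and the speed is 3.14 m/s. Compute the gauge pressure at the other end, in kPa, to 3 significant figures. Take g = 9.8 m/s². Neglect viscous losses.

The volume flow rate is constant, so v₂ = (A₁/A₂)v₁ = (350/56.5)·3.14 = 19.4 m/s.
Energy conservation along the streamline gives P₂ = P₁ − ½ρ(v₂² − v₁²) − ρg(h₂ − h₁).
P₂ = 4300000 + ½·13500·(3.14² − 19.4²) − 13500·9.8·(+12.4) = 4300000 + (-2480000) − (1640000) = 175000 Pa.

P₂ ≈ 175 kPa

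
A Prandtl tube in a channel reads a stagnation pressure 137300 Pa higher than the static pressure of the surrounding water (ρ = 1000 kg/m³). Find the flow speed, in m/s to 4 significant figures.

The dynamic pressure equals the rise in static pressure at the stagnation point: ΔP = ½ρv².
v = √(2ΔP/ρ) = √(2·137300/1000) = 16.57 m/s.

v ≈ 16.57 m/s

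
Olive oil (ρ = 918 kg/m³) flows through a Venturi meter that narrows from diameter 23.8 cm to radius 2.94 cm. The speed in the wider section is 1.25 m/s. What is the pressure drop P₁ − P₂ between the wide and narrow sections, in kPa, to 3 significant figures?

Mass conservation (A₁v₁ = A₂v₂) gives v₂ = 1.25 × 445/27.2 = 20.5 m/s.
The pipe is horizontal, so Bernoulli reduces to P₁ + ½ρv₁² = P₂ + ½ρv₂².
P₁ − P₂ = ½·918·(20.5² − 1.25²) = ½·918·418 = 192000 Pa.

ΔP = 192 kPa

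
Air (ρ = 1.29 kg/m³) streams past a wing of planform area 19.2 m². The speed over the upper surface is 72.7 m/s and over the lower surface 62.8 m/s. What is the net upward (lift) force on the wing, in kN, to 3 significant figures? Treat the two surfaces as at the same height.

F ≈ 16.6 kN

From P + ½ρv² = const at equal height, P_low − P_up = ½ρ(v_up² − v_low²).
ΔP = ½·1.29·(72.7² − 62.8²) = 865 Pa.
Lift = ΔP · A = 865 × 19.2 = 16600 N.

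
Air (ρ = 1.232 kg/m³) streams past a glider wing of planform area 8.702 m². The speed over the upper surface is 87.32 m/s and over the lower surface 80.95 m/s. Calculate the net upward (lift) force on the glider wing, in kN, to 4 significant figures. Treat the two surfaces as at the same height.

5.746 kN

The faster flow above has the lower pressure; Bernoulli (same height) gives ΔP = ½ρ(v_up² − v_low²).
ΔP = ½·1.232·(87.32² − 80.95²) = 660.3 Pa.
Lift = ΔP · A = 660.3 × 8.702 = 5746 N.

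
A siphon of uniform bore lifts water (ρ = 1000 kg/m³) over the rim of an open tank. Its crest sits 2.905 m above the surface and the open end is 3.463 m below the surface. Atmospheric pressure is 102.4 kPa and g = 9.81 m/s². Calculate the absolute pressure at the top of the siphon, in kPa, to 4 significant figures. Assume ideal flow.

The outlet speed comes from Torricelli: v = √(2g·3.463) = 8.243 m/s.
The bore is uniform, so the speed at the crest is the same v. Bernoulli surface→crest: P_atm = P_top + ½ρv² + ρg·h_top.
P_top = 102400 − ½·1000·8.243² − 1000·9.81·2.905 = 39930 Pa.

P_top ≈ 39.93 kPa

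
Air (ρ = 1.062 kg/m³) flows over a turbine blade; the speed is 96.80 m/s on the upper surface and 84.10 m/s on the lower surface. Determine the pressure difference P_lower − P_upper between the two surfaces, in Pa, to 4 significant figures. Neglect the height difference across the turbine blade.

1220 Pa

Bernoulli (same height): P_lower − P_upper = ½ρ(v_upper² − v_lower²).
ΔP = ½·1.062·(96.80² − 84.10²) = 1220 Pa.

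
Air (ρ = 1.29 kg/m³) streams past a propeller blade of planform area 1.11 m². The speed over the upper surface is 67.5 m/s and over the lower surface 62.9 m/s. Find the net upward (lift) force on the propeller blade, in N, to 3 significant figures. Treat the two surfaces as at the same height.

F ≈ 429 N

With equal heights on the two surfaces, Bernoulli gives P_lower − P_upper = ½ρ(v_upper² − v_lower²).
ΔP = ½·1.29·(67.5² − 62.9²) = 387 Pa.
Lift = ΔP · A = 387 × 1.11 = 429 N.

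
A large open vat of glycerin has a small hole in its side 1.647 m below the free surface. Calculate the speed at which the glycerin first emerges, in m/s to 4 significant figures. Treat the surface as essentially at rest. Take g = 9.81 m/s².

Torricelli's result v = √(2gh) gives v = √(2·9.81·1.647) = 5.685 m/s.

v = 5.685 m/s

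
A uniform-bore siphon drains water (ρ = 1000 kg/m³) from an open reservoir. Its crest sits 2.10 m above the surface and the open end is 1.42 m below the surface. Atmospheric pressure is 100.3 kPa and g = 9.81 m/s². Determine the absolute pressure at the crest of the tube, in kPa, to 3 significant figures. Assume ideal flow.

Bernoulli surface→outlet gives ½v² = g·h_out, so v = √(2·9.81·1.42) = 5.28 m/s.
The bore is uniform, so the speed at the crest is the same v. Bernoulli surface→crest: P_atm = P_top + ½ρv² + ρg·h_top.
P_top = 100300 − ½·1000·5.28² − 1000·9.81·2.10 = 65800 Pa.

P_top ≈ 65.8 kPa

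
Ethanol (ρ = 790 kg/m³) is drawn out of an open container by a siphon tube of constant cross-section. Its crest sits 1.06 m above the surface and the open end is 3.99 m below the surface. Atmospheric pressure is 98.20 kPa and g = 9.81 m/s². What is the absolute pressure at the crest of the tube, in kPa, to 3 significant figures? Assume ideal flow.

59.1 kPa

Bernoulli surface→outlet gives ½v² = g·h_out, so v = √(2·9.81·3.99) = 8.85 m/s.
With constant cross-section the crest speed equals v; applying Bernoulli from the surface up to the crest, P_top = P_atm − ½ρv² − ρg·h_top.
P_top = 98200 − ½·790·8.85² − 790·9.81·1.06 = 59100 Pa.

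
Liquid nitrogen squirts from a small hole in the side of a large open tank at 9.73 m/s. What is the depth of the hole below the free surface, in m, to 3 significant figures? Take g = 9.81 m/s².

Torricelli: v = √(2gh), so h = v²/(2g).
h = 9.73²/(2·9.81) = 94.7/19.62 = 4.83 m.

h ≈ 4.83 m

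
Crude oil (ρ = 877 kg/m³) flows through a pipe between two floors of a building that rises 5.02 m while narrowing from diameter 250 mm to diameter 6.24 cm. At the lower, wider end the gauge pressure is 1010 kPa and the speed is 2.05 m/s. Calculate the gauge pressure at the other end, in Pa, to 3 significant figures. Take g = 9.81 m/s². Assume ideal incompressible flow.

P₂ ≈ 494000 Pa

Mass conservation (A₁v₁ = A₂v₂) gives v₂ = 2.05 × 491/30.6 = 32.9 m/s.
Applying Bernoulli between the two ends and solving for P₂: P₂ = P₁ + ½ρ(v₁² − v₂²) − ρgΔh.
P₂ = 1010000 + ½·877·(2.05² − 32.9²) − 877·9.81·(+5.02) = 1010000 + (-473000) − (43200) = 494000 Pa.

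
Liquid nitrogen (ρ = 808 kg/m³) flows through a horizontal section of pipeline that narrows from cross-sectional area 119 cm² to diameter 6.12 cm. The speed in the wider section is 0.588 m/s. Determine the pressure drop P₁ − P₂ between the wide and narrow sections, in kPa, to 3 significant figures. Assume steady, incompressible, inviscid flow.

ΔP = 2.15 kPa

By continuity, v₂ = v₁·A₁/A₂ = 0.588·(119/29.4) = 2.38 m/s.
Bernoulli (h₁ = h₂): P₁ − P₂ = ½ρ(v₂² − v₁²).
P₁ − P₂ = ½·808·(2.38² − 0.588²) = ½·808·5.31 = 2150 Pa.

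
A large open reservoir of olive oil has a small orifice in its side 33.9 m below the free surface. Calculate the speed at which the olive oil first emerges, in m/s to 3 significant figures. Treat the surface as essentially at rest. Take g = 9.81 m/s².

Torricelli's result v = √(2gh) gives v = √(2·9.81·33.9) = 25.8 m/s.

v ≈ 25.8 m/s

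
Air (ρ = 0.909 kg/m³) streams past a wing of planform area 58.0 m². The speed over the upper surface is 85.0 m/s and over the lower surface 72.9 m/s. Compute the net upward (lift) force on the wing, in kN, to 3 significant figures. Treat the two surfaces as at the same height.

With equal heights on the two surfaces, Bernoulli gives P_lower − P_upper = ½ρ(v_upper² − v_lower²).
ΔP = ½·0.909·(85.0² − 72.9²) = 868 Pa.
Lift = ΔP · A = 868 × 58.0 = 50400 N.

F ≈ 50.4 kN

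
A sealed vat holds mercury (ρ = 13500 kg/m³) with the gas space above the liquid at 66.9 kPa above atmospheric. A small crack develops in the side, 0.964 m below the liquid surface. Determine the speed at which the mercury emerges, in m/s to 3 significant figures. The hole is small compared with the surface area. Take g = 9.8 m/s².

Take point 1 at the surface (v₁ ≈ 0) and point 2 at the hole (at atmospheric pressure). Bernoulli: P₁ + ρg h = P_atm + ½ρv₂².
With P₁ − P_atm = 66900 Pa, v₂ = √(2gh + 2ΔP/ρ) = √(2·9.8·0.964 + 2·66900/13500) = 5.37 m/s.

v ≈ 5.37 m/s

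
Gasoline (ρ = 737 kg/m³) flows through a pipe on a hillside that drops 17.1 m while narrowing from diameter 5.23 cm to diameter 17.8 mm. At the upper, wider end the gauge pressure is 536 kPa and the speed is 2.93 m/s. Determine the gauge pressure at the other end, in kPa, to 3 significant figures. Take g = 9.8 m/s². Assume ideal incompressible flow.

The volume flow rate is constant, so v₂ = (A₁/A₂)v₁ = (21.5/2.49)·2.93 = 25.3 m/s.
Energy conservation along the streamline gives P₂ = P₁ − ½ρ(v₂² − v₁²) − ρg(h₂ − h₁).
P₂ = 536000 + ½·737·(2.93² − 25.3²) − 737·9.8·(−17.1) = 536000 + (-233000) − (-124000) = 427000 Pa.

P₂ ≈ 427 kPa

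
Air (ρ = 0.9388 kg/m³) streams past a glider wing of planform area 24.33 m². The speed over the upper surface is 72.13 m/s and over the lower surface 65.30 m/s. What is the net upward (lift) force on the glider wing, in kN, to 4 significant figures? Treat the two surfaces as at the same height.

With equal heights on the two surfaces, Bernoulli gives P_lower − P_upper = ½ρ(v_upper² − v_lower²).
ΔP = ½·0.9388·(72.13² − 65.30²) = 440.6 Pa.
Lift = ΔP · A = 440.6 × 24.33 = 10720 N.

10.72 kN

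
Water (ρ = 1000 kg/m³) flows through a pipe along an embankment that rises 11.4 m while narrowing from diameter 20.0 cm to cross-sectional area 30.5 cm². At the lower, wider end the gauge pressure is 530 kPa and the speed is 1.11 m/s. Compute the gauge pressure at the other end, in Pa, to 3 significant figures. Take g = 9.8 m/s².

P₂ = 354000 Pa

Mass conservation (A₁v₁ = A₂v₂) gives v₂ = 1.11 × 314/30.5 = 11.4 m/s.
Bernoulli: P₁ + ½ρv₁² + ρg h₁ = P₂ + ½ρv₂² + ρg h₂, so P₂ = P₁ + ½ρ(v₁² − v₂²) − ρg(h₂ − h₁).
P₂ = 530000 + ½·1000·(1.11² − 11.4²) − 1000·9.8·(+11.4) = 530000 + (-64700) − (112000) = 354000 Pa.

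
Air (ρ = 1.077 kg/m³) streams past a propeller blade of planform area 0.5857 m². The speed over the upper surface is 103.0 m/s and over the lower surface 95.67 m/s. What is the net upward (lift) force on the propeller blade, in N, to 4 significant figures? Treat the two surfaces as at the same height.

F ≈ 459.3 N

From P + ½ρv² = const at equal height, P_low − P_up = ½ρ(v_up² − v_low²).
ΔP = ½·1.077·(103.0² − 95.67²) = 784.2 Pa.
Lift = ΔP · A = 784.2 × 0.5857 = 459.3 N.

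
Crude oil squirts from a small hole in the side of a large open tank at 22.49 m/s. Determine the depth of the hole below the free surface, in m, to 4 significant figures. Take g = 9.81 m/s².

For a small hole in a large open tank, ½v² = gh, giving h = v²/(2g).
h = 22.49²/(2·9.81) = 505.8/19.62 = 25.78 m.

h ≈ 25.78 m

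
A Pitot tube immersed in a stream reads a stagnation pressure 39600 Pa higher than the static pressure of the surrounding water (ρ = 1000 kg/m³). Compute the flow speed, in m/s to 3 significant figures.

v ≈ 8.90 m/s

At the stagnation point the flow is brought to rest, so Bernoulli gives P_stag − P_static = ½ρv².
v = √(2ΔP/ρ) = √(2·39600/1000) = 8.90 m/s.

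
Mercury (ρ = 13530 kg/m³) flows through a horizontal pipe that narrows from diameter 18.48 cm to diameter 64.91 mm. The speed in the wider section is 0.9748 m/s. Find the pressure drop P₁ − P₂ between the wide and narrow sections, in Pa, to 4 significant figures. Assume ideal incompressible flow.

ΔP = 415900 Pa

Continuity gives A₁v₁ = A₂v₂, so v₂ = (268.2 cm²)/(33.09 cm²) × 0.9748 m/s = 7.901 m/s.
Along the horizontal streamline, P + ½ρv² is constant.
P₁ − P₂ = ½·13530·(7.901² − 0.9748²) = ½·13530·61.48 = 415900 Pa.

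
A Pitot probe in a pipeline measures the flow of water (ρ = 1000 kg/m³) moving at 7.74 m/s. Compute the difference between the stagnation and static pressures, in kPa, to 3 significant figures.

Bernoulli between the free stream and the stagnation point: ½ρv² = P_stag − P_static.
ΔP = ½·1000·7.74² = 30000 Pa.

ΔP ≈ 30.0 kPa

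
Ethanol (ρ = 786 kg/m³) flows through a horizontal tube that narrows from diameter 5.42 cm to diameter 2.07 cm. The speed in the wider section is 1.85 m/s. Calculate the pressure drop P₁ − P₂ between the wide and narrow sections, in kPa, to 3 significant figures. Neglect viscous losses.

By continuity, v₂ = v₁·A₁/A₂ = 1.85·(23.1/3.37) = 12.7 m/s.
Bernoulli (h₁ = h₂): P₁ − P₂ = ½ρ(v₂² − v₁²).
P₁ − P₂ = ½·786·(12.7² − 1.85²) = ½·786·157 = 61900 Pa.

ΔP = 61.9 kPa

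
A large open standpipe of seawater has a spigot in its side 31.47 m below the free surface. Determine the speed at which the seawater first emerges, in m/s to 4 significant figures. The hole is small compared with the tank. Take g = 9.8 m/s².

v = 24.84 m/s

Torricelli's result v = √(2gh) gives v = √(2·9.8·31.47) = 24.84 m/s.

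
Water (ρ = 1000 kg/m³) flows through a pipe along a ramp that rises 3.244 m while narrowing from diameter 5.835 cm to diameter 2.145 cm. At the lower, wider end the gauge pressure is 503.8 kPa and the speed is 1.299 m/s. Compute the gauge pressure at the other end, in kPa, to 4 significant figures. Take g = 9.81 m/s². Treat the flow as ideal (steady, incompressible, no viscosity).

426.6 kPa

By continuity, v₂ = v₁·A₁/A₂ = 1.299·(26.74/3.614) = 9.612 m/s.
Energy conservation along the streamline gives P₂ = P₁ − ½ρ(v₂² − v₁²) − ρg(h₂ − h₁).
P₂ = 503800 + ½·1000·(1.299² − 9.612²) − 1000·9.81·(+3.244) = 503800 + (-45360) − (31820) = 426600 Pa.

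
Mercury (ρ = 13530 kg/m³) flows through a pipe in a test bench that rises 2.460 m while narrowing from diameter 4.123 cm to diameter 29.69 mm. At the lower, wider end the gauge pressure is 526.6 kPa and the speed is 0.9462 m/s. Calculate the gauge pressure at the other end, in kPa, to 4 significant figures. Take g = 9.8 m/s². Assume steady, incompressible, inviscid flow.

P₂ ≈ 184.0 kPa

The volume flow rate is constant, so v₂ = (A₁/A₂)v₁ = (13.35/6.923)·0.9462 = 1.825 m/s.
Energy conservation along the streamline gives P₂ = P₁ − ½ρ(v₂² − v₁²) − ρg(h₂ − h₁).
P₂ = 526600 + ½·13530·(0.9462² − 1.825²) − 13530·9.8·(+2.460) = 526600 + (-16470) − (326200) = 184000 Pa.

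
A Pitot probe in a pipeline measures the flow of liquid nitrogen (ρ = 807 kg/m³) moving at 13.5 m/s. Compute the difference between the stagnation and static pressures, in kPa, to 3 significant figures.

ΔP = 73.5 kPa

The dynamic pressure equals the rise in static pressure at the stagnation point: ΔP = ½ρv².
ΔP = ½·807·13.5² = 73500 Pa.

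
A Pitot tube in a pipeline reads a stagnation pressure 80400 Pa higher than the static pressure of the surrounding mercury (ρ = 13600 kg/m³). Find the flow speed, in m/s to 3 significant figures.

3.44 m/s

Bernoulli between the free stream and the stagnation point: ½ρv² = P_stag − P_static.
v = √(2ΔP/ρ) = √(2·80400/13600) = 3.44 m/s.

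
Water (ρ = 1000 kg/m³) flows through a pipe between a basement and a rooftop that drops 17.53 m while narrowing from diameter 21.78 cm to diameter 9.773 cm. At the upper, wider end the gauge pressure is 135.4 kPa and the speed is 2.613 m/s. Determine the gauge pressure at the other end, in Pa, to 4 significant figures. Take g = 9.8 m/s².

Mass conservation (A₁v₁ = A₂v₂) gives v₂ = 2.613 × 372.6/75.01 = 12.98 m/s.
Bernoulli: P₁ + ½ρv₁² + ρg h₁ = P₂ + ½ρv₂² + ρg h₂, so P₂ = P₁ + ½ρ(v₁² − v₂²) − ρg(h₂ − h₁).
P₂ = 135400 + ½·1000·(2.613² − 12.98²) − 1000·9.8·(−17.53) = 135400 + (-80800) − (-171800) = 226400 Pa.

226400 Pa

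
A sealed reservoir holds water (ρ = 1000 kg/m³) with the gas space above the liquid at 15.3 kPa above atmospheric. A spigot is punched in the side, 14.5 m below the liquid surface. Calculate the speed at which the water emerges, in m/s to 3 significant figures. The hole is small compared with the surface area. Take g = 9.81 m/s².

Take point 1 at the surface (v₁ ≈ 0) and point 2 at the hole (at atmospheric pressure). Bernoulli: P₁ + ρg h = P_atm + ½ρv₂².
With P₁ − P_atm = 15300 Pa, v₂ = √(2gh + 2ΔP/ρ) = √(2·9.81·14.5 + 2·15300/1000) = 17.8 m/s.

v ≈ 17.8 m/s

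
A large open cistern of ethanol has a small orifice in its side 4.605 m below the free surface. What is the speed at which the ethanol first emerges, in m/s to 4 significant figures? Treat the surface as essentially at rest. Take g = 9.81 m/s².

The surface is effectively still and both ends are open, so ½v² = gh and v = √(2·9.81·4.605) = 9.505 m/s.

v ≈ 9.505 m/s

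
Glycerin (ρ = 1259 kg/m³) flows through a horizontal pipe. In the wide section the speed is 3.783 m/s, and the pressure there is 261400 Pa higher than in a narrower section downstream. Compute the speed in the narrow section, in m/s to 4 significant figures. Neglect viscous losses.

v₂ = 20.73 m/s

Along the level pipe P + ½ρv² is conserved, hence v₂² = v₁² + 2(P₁ − P₂)/ρ.
v₂ = √(3.783² + 2·261400/1259) = √(14.31 + 415.3) = 20.73 m/s.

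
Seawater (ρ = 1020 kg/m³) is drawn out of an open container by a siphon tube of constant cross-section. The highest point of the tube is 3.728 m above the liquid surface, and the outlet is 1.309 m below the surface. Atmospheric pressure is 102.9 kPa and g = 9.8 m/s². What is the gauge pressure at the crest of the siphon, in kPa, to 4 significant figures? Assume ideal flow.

P_gauge = -50.35 kPa

From the surface to the outlet (both open to atmosphere, surface at rest): v = √(2g·h_out) = √(2·9.8·1.309) = 5.065 m/s.
Continuity keeps v the same throughout the tube; from surface to crest, P_atm + 0 = P_top + ½ρv² + ρg·h_top.
P_top = 102900 − ½·1020·5.065² − 1020·9.8·3.728 = 52550 Pa. So P_gauge = P_top − P_atm = -50350 Pa.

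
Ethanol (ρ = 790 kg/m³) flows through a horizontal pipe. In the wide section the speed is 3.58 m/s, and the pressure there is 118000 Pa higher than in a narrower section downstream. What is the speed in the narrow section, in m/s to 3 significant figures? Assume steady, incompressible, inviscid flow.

17.7 m/s

Along the level pipe P + ½ρv² is conserved, hence v₂² = v₁² + 2(P₁ − P₂)/ρ.
v₂ = √(3.58² + 2·118000/790) = √(12.8 + 299) = 17.7 m/s.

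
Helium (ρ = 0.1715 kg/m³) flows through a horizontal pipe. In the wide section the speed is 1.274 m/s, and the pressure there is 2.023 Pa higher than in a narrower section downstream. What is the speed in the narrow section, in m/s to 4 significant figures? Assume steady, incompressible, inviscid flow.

Horizontal Bernoulli: P₁ + ½ρv₁² = P₂ + ½ρv₂², so v₂² = v₁² + 2(P₁ − P₂)/ρ.
v₂ = √(1.274² + 2·2.023/0.1715) = √(1.623 + 23.59) = 5.021 m/s.

v₂ = 5.021 m/s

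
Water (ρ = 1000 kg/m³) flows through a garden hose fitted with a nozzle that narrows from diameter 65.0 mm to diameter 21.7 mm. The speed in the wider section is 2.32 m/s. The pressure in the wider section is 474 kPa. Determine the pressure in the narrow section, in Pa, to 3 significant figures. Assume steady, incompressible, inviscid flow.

Continuity gives A₁v₁ = A₂v₂, so v₂ = (33.2 cm²)/(3.70 cm²) × 2.32 m/s = 20.8 m/s.
Bernoulli (h₁ = h₂): P₁ − P₂ = ½ρ(v₂² − v₁²).
P₂ = P₁ − ½ρ(v₂² − v₁²) = 474000 − ½·1000·(20.8² − 2.32²) = 474000 − 214000 = 260000 Pa.

P₂ = 260000 Pa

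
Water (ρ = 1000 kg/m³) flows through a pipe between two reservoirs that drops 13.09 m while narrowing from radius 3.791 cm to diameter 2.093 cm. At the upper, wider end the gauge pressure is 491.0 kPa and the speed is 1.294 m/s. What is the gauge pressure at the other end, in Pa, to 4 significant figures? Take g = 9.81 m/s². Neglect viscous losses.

Continuity gives A₁v₁ = A₂v₂, so v₂ = (45.15 cm²)/(3.441 cm²) × 1.294 m/s = 16.98 m/s.
Bernoulli: P₁ + ½ρv₁² + ρg h₁ = P₂ + ½ρv₂² + ρg h₂, so P₂ = P₁ + ½ρ(v₁² − v₂²) − ρg(h₂ − h₁).
P₂ = 491000 + ½·1000·(1.294² − 16.98²) − 1000·9.81·(−13.09) = 491000 + (-143300) − (-128400) = 476100 Pa.

P₂ = 476100 Pa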